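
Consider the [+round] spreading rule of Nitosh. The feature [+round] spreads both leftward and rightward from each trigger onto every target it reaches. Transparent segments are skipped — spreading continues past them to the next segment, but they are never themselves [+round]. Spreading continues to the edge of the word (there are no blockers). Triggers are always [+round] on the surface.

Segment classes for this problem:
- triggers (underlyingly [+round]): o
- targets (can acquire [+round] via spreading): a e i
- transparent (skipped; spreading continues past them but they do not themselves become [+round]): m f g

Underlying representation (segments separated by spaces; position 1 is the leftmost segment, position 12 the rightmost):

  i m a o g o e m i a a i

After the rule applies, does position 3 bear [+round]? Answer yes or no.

From /o/ at 4 rightward: 5 /g/ transparent; 6 /o/ is itself a trigger — this domain ends here.
From /o/ at 4 leftward: 3 /a/ → [+round]; 2 /m/ transparent; 1 /i/ → [+round]; word edge.
From /o/ at 6 rightward: 7 /e/ → [+round]; 8 /m/ transparent; 9 /i/ → [+round]; 10 /a/ → [+round]; 11 /a/ → [+round]; 12 /i/ → [+round]; word edge.
From /o/ at 6 leftward: 5 /g/ transparent; 4 /o/ is itself a trigger — this domain ends here.
[+round] positions on the surface: 1 3 4 6 7 9 10 11 12.

yes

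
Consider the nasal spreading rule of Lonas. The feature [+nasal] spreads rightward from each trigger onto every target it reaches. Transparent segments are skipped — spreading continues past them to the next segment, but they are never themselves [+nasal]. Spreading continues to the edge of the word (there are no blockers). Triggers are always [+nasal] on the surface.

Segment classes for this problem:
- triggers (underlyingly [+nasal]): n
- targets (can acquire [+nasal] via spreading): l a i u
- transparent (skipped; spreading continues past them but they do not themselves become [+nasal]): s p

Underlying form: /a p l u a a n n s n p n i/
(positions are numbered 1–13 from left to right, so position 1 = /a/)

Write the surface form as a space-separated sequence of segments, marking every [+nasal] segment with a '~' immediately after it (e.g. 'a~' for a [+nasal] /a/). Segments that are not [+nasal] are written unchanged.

a p l u a a n~ n~ s n~ p n~ i~

From /n/ at 7 rightward: 8 /n/ is itself a trigger — this domain ends here.
From /n/ at 8 rightward: 9 /s/ transparent; 10 /n/ is itself a trigger — this domain ends here.
From /n/ at 10 rightward: 11 /p/ transparent; 12 /n/ is itself a trigger — this domain ends here.
From /n/ at 12 rightward: 13 /i/ → [+nasal]; word edge.
Targets with no active source: positions 1 3 4 5 6 stay [-nasal].
[+nasal] positions on the surface: 7 8 10 12 13.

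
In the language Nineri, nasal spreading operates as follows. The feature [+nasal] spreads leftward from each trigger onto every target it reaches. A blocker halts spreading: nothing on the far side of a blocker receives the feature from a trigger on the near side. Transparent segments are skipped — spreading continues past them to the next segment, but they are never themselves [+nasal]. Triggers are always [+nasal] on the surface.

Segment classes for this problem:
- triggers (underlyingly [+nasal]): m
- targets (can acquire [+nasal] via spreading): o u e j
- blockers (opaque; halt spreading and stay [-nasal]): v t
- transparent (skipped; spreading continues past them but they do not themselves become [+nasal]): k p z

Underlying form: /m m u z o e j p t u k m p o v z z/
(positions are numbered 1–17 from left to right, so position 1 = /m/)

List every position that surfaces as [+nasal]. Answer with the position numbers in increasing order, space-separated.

From /m/ at 1 leftward: word edge.
From /m/ at 2 leftward: 1 /m/ is itself a trigger — this domain ends here.
From /m/ at 12 leftward: 11 /k/ transparent; 10 /u/ → [+nasal]; 9 /t/ blocks.
Targets with no active source: positions 3 5 6 7 14 stay [-nasal].

1 2 10 12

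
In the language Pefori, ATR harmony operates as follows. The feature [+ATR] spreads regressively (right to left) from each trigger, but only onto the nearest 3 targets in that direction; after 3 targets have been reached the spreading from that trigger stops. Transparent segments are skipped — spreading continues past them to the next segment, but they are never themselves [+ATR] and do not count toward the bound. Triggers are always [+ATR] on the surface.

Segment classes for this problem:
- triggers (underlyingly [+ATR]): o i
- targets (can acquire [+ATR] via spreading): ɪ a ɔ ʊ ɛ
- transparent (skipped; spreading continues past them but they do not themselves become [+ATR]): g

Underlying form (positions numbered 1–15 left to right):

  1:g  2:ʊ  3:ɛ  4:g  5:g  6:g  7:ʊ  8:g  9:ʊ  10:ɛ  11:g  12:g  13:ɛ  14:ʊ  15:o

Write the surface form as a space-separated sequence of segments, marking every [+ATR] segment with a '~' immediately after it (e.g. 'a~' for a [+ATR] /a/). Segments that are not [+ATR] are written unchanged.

From /o/ at 15 leftward: 14 /ʊ/ → [+ATR]; 13 /ɛ/ → [+ATR]; 12 /g/ transparent; 11 /g/ transparent; 10 /ɛ/ → [+ATR]; bound reached.
Targets with no active source: positions 2 3 7 9 stay [-ATR].
[+ATR] positions on the surface: 10 13 14 15.

g ʊ ɛ g g g ʊ g ʊ ɛ~ g g ɛ~ ʊ~ o~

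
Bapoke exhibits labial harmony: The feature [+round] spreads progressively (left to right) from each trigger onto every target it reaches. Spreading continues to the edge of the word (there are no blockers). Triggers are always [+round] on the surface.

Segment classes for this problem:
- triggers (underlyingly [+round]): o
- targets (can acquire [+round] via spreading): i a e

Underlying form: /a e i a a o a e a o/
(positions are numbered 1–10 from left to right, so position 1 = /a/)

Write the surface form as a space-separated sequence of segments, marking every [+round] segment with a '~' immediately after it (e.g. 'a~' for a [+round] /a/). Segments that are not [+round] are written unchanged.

a e i a a o~ a~ e~ a~ o~

From /o/ at 6 rightward: 7 /a/ → [+round]; 8 /e/ → [+round]; 9 /a/ → [+round]; 10 /o/ is itself a trigger — this domain ends here.
From /o/ at 10 rightward: word edge.
Targets with no active source: positions 1 2 3 4 5 stay [-round].
[+round] positions on the surface: 6 7 8 9 10.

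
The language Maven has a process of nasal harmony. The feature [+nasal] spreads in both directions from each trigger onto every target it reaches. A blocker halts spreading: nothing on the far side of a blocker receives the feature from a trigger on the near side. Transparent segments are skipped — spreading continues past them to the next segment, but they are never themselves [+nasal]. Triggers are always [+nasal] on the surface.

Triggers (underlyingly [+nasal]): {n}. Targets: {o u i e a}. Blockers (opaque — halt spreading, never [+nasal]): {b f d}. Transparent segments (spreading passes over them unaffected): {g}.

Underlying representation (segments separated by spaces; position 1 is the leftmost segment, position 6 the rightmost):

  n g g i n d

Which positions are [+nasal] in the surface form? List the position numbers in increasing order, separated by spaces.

1 4 5

From /n/ at 1 rightward: 2 /g/ transparent; 3 /g/ transparent; 4 /i/ → [+nasal]; 5 /n/ is itself a trigger — this domain ends here.
From /n/ at 1 leftward: word edge.
From /n/ at 5 rightward: 6 /d/ blocks.
From /n/ at 5 leftward: 4 /i/ → [+nasal]; 3 /g/ transparent; 2 /g/ transparent; 1 /n/ is itself a trigger — this domain ends here.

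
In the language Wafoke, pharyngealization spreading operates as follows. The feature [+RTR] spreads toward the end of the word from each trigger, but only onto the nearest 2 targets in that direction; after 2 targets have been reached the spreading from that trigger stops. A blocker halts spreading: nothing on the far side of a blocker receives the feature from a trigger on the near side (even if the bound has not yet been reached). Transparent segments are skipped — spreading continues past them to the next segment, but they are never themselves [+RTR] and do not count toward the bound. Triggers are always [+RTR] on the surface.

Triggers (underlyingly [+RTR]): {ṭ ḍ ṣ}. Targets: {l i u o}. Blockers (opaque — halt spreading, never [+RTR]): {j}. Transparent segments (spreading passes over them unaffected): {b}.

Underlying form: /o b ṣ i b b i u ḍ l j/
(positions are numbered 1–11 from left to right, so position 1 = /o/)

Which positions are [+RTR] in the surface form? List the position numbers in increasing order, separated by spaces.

From /ṣ/ at 3 rightward: 4 /i/ → [+RTR]; 5 /b/ transparent; 6 /b/ transparent; 7 /i/ → [+RTR]; bound reached.
From /ḍ/ at 9 rightward: 10 /l/ → [+RTR]; 11 /j/ blocks.
Targets with no active source: positions 1 8 stay [-emphatic].

3 4 7 9 10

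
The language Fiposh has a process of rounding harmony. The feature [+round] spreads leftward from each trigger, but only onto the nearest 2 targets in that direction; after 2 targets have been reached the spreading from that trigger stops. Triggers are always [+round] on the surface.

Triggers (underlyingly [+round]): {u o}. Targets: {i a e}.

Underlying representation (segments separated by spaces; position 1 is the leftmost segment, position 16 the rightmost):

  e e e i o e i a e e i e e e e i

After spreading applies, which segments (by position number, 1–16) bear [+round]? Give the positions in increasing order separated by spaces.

3 4 5

From /o/ at 5 leftward: 4 /i/ → [+round]; 3 /e/ → [+round]; bound reached.
Targets with no active source: positions 1 2 6 7 8 9 10 11 12 13 14 15 16 stay [-round].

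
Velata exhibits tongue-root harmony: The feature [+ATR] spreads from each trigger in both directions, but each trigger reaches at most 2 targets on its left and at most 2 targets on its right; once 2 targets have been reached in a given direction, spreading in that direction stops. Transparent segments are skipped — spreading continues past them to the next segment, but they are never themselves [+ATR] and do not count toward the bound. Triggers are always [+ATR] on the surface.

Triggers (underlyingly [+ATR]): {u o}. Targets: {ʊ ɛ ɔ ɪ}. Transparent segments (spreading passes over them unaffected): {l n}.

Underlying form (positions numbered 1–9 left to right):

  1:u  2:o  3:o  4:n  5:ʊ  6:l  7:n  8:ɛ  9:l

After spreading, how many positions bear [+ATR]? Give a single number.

From /u/ at 1 rightward: 2 /o/ is itself a trigger — this domain ends here.
From /u/ at 1 leftward: word edge.
From /o/ at 2 rightward: 3 /o/ is itself a trigger — this domain ends here.
From /o/ at 2 leftward: 1 /u/ is itself a trigger — this domain ends here.
From /o/ at 3 rightward: 4 /n/ transparent; 5 /ʊ/ → [+ATR]; 6 /l/ transparent; 7 /n/ transparent; 8 /ɛ/ → [+ATR]; bound reached.
From /o/ at 3 leftward: 2 /o/ is itself a trigger — this domain ends here.
[+ATR] positions on the surface: 1 2 3 5 8.

5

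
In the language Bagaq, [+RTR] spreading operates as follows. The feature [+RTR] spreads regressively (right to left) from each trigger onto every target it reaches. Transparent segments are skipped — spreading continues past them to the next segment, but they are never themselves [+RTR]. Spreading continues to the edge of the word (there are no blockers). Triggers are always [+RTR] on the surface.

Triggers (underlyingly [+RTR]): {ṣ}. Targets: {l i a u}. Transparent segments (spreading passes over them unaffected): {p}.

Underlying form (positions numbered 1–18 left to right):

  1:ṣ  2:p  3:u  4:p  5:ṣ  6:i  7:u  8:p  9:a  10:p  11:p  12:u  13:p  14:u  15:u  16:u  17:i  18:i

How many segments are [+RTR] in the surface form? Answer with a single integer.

3

From /ṣ/ at 1 leftward: word edge.
From /ṣ/ at 5 leftward: 4 /p/ transparent; 3 /u/ → [+RTR]; 2 /p/ transparent; 1 /ṣ/ is itself a trigger — this domain ends here.
Targets with no active source: positions 6 7 9 12 14 15 16 17 18 stay [-emphatic].
[+RTR] positions on the surface: 1 3 5.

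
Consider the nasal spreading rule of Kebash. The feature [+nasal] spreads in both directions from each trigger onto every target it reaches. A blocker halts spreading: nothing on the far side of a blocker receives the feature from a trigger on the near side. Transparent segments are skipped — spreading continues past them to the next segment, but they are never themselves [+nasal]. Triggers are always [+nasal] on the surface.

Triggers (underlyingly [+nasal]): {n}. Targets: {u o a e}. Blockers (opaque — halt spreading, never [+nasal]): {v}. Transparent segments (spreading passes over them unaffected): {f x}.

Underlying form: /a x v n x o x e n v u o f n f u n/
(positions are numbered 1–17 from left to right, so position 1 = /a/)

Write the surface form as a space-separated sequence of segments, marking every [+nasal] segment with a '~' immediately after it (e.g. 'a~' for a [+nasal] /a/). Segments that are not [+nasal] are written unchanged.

a x v n~ x o~ x e~ n~ v u~ o~ f n~ f u~ n~

From /n/ at 4 rightward: 5 /x/ transparent; 6 /o/ → [+nasal]; 7 /x/ transparent; 8 /e/ → [+nasal]; 9 /n/ is itself a trigger — this domain ends here.
From /n/ at 4 leftward: 3 /v/ blocks.
From /n/ at 9 rightward: 10 /v/ blocks.
From /n/ at 9 leftward: 8 /e/ → [+nasal]; 7 /x/ transparent; 6 /o/ → [+nasal]; 5 /x/ transparent; 4 /n/ is itself a trigger — this domain ends here.
From /n/ at 14 rightward: 15 /f/ transparent; 16 /u/ → [+nasal]; 17 /n/ is itself a trigger — this domain ends here.
From /n/ at 14 leftward: 13 /f/ transparent; 12 /o/ → [+nasal]; 11 /u/ → [+nasal]; 10 /v/ blocks.
From /n/ at 17 rightward: word edge.
From /n/ at 17 leftward: 16 /u/ → [+nasal]; 15 /f/ transparent; 14 /n/ is itself a trigger — this domain ends here.
Target with no active source: position 1 stays [-nasal].
[+nasal] positions on the surface: 4 6 8 9 11 12 14 16 17.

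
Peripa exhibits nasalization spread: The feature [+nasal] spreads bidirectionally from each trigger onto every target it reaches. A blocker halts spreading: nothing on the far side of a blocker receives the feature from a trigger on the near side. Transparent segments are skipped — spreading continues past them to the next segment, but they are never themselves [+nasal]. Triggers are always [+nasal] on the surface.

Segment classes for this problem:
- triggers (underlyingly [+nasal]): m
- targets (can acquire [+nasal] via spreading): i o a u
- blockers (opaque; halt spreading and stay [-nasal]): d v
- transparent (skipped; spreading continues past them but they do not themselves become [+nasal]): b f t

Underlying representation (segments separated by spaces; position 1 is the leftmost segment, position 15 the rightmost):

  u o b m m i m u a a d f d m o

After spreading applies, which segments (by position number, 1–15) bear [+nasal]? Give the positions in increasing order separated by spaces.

1 2 4 5 6 7 8 9 10 14 15

From /m/ at 4 rightward: 5 /m/ is itself a trigger — this domain ends here.
From /m/ at 4 leftward: 3 /b/ transparent; 2 /o/ → [+nasal]; 1 /u/ → [+nasal]; word edge.
From /m/ at 5 rightward: 6 /i/ → [+nasal]; 7 /m/ is itself a trigger — this domain ends here.
From /m/ at 5 leftward: 4 /m/ is itself a trigger — this domain ends here.
From /m/ at 7 rightward: 8 /u/ → [+nasal]; 9 /a/ → [+nasal]; 10 /a/ → [+nasal]; 11 /d/ blocks.
From /m/ at 7 leftward: 6 /i/ → [+nasal]; 5 /m/ is itself a trigger — this domain ends here.
From /m/ at 14 rightward: 15 /o/ → [+nasal]; word edge.
From /m/ at 14 leftward: 13 /d/ blocks.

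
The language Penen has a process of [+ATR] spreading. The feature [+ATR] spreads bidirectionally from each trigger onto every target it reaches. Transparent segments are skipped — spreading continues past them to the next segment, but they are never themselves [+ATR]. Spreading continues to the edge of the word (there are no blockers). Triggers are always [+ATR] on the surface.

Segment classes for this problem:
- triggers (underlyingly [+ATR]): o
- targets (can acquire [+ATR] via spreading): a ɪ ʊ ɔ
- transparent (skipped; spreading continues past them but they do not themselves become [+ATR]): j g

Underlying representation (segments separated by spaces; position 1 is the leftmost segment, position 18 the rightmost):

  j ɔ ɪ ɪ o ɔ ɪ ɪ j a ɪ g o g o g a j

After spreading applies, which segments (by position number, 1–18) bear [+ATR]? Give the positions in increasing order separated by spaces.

From /o/ at 5 rightward: 6 /ɔ/ → [+ATR]; 7 /ɪ/ → [+ATR]; 8 /ɪ/ → [+ATR]; 9 /j/ transparent; 10 /a/ → [+ATR]; 11 /ɪ/ → [+ATR]; 12 /g/ transparent; 13 /o/ is itself a trigger — this domain ends here.
From /o/ at 5 leftward: 4 /ɪ/ → [+ATR]; 3 /ɪ/ → [+ATR]; 2 /ɔ/ → [+ATR]; 1 /j/ transparent; word edge.
From /o/ at 13 rightward: 14 /g/ transparent; 15 /o/ is itself a trigger — this domain ends here.
From /o/ at 13 leftward: 12 /g/ transparent; 11 /ɪ/ → [+ATR]; 10 /a/ → [+ATR]; 9 /j/ transparent; 8 /ɪ/ → [+ATR]; 7 /ɪ/ → [+ATR]; 6 /ɔ/ → [+ATR]; 5 /o/ is itself a trigger — this domain ends here.
From /o/ at 15 rightward: 16 /g/ transparent; 17 /a/ → [+ATR]; 18 /j/ transparent; word edge.
From /o/ at 15 leftward: 14 /g/ transparent; 13 /o/ is itself a trigger — this domain ends here.

2 3 4 5 6 7 8 10 11 13 15 17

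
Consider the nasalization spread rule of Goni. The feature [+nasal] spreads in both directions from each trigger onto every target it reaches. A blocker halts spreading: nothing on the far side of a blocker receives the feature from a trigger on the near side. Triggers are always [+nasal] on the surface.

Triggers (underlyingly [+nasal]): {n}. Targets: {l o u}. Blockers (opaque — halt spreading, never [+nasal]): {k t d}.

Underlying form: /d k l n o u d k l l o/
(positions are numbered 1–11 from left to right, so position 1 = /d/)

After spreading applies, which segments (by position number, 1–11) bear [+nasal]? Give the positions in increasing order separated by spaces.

From /n/ at 4 rightward: 5 /o/ → [+nasal]; 6 /u/ → [+nasal]; 7 /d/ blocks.
From /n/ at 4 leftward: 3 /l/ → [+nasal]; 2 /k/ blocks.
Targets with no active source: positions 9 10 11 stay [-nasal].

3 4 5 6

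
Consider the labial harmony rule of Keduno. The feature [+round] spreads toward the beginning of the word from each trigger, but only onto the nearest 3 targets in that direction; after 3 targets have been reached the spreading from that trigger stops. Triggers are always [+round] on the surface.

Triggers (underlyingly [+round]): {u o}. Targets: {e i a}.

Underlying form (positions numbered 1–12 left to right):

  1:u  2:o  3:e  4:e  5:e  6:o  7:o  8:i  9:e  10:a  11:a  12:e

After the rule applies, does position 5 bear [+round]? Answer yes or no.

yes

From /u/ at 1 leftward: word edge.
From /o/ at 2 leftward: 1 /u/ is itself a trigger — this domain ends here.
From /o/ at 6 leftward: 5 /e/ → [+round]; 4 /e/ → [+round]; 3 /e/ → [+round]; bound reached.
From /o/ at 7 leftward: 6 /o/ is itself a trigger — this domain ends here.
Targets with no active source: positions 8 9 10 11 12 stay [-round].
[+round] positions on the surface: 1 2 3 4 5 6 7.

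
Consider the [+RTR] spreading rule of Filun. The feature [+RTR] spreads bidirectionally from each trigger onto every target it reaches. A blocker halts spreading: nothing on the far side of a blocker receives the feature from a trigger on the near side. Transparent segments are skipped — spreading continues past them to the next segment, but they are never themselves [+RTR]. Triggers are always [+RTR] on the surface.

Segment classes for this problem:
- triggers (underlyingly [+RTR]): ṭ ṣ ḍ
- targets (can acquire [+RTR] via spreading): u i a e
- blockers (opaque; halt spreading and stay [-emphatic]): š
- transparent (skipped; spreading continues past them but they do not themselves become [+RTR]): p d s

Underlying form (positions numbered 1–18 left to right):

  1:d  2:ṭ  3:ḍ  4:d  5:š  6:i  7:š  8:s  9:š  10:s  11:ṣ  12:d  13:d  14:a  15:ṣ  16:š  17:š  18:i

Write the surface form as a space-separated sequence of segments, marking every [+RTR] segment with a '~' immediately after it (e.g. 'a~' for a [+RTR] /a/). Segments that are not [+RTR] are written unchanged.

d ṭ~ ḍ~ d š i š s š s ṣ~ d d a~ ṣ~ š š i

From /ṭ/ at 2 rightward: 3 /ḍ/ is itself a trigger — this domain ends here.
From /ṭ/ at 2 leftward: 1 /d/ transparent; word edge.
From /ḍ/ at 3 rightward: 4 /d/ transparent; 5 /š/ blocks.
From /ḍ/ at 3 leftward: 2 /ṭ/ is itself a trigger — this domain ends here.
From /ṣ/ at 11 rightward: 12 /d/ transparent; 13 /d/ transparent; 14 /a/ → [+RTR]; 15 /ṣ/ is itself a trigger — this domain ends here.
From /ṣ/ at 11 leftward: 10 /s/ transparent; 9 /š/ blocks.
From /ṣ/ at 15 rightward: 16 /š/ blocks.
From /ṣ/ at 15 leftward: 14 /a/ → [+RTR]; 13 /d/ transparent; 12 /d/ transparent; 11 /ṣ/ is itself a trigger — this domain ends here.
Targets with no active source: positions 6 18 stay [-emphatic].
[+RTR] positions on the surface: 2 3 11 14 15.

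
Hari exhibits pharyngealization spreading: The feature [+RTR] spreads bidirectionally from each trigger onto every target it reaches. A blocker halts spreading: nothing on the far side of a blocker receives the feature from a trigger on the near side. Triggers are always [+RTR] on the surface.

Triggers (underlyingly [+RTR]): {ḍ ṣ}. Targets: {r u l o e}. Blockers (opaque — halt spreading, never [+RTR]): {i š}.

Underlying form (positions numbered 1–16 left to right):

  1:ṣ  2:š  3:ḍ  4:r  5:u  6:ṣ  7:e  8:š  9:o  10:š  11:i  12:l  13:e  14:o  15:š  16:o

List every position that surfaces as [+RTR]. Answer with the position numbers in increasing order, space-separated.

From /ṣ/ at 1 rightward: 2 /š/ blocks.
From /ṣ/ at 1 leftward: word edge.
From /ḍ/ at 3 rightward: 4 /r/ → [+RTR]; 5 /u/ → [+RTR]; 6 /ṣ/ is itself a trigger — this domain ends here.
From /ḍ/ at 3 leftward: 2 /š/ blocks.
From /ṣ/ at 6 rightward: 7 /e/ → [+RTR]; 8 /š/ blocks.
From /ṣ/ at 6 leftward: 5 /u/ → [+RTR]; 4 /r/ → [+RTR]; 3 /ḍ/ is itself a trigger — this domain ends here.
Targets with no active source: positions 9 12 13 14 16 stay [-emphatic].

1 3 4 5 6 7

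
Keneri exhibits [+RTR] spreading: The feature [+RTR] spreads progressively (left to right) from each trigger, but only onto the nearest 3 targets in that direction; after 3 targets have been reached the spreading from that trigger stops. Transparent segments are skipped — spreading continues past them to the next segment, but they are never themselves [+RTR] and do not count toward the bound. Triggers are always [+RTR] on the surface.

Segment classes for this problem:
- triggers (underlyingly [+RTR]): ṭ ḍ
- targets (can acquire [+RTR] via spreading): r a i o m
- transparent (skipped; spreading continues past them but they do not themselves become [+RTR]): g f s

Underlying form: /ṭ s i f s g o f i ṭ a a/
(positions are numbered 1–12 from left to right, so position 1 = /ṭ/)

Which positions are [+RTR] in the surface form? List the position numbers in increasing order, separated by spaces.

From /ṭ/ at 1 rightward: 2 /s/ transparent; 3 /i/ → [+RTR]; 4 /f/ transparent; 5 /s/ transparent; 6 /g/ transparent; 7 /o/ → [+RTR]; 8 /f/ transparent; 9 /i/ → [+RTR]; bound reached.
From /ṭ/ at 10 rightward: 11 /a/ → [+RTR]; 12 /a/ → [+RTR]; word edge.

1 3 7 9 10 11 12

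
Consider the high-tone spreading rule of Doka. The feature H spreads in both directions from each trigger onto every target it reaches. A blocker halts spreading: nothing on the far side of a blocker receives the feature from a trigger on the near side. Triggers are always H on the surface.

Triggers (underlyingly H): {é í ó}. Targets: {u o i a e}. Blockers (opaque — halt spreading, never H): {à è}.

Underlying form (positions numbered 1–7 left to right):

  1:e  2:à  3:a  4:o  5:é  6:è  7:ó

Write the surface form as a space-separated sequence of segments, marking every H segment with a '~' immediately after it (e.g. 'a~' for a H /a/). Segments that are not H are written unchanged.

From /é/ at 5 rightward: 6 /è/ blocks.
From /é/ at 5 leftward: 4 /o/ → H; 3 /a/ → H; 2 /à/ blocks.
From /ó/ at 7 rightward: word edge.
From /ó/ at 7 leftward: 6 /è/ blocks.
Target with no active source: position 1 stays [-high tone].
H positions on the surface: 3 4 5 7.

e à a~ o~ é~ è ó~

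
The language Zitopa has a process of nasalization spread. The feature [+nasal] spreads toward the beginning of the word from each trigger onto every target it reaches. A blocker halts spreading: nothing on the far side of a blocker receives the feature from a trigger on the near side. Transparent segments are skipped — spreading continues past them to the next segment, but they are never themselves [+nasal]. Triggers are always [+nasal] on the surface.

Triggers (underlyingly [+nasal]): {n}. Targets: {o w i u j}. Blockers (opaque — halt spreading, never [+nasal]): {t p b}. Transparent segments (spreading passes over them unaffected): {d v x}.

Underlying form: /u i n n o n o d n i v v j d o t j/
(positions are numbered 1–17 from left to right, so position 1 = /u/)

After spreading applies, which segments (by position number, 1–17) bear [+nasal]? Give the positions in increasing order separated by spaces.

From /n/ at 3 leftward: 2 /i/ → [+nasal]; 1 /u/ → [+nasal]; word edge.
From /n/ at 4 leftward: 3 /n/ is itself a trigger — this domain ends here.
From /n/ at 6 leftward: 5 /o/ → [+nasal]; 4 /n/ is itself a trigger — this domain ends here.
From /n/ at 9 leftward: 8 /d/ transparent; 7 /o/ → [+nasal]; 6 /n/ is itself a trigger — this domain ends here.
Targets with no active source: positions 10 13 15 17 stay [-nasal].

1 2 3 4 5 6 7 9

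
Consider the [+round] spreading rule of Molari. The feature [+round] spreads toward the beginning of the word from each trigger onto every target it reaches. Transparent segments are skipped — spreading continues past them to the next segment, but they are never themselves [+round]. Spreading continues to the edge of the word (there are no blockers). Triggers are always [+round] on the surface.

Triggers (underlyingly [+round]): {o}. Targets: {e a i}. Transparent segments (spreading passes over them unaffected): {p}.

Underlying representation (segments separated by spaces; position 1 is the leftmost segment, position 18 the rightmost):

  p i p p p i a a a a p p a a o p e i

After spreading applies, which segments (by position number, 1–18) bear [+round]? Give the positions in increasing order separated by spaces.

2 6 7 8 9 10 13 14 15

From /o/ at 15 leftward: 14 /a/ → [+round]; 13 /a/ → [+round]; 12 /p/ transparent; 11 /p/ transparent; 10 /a/ → [+round]; 9 /a/ → [+round]; 8 /a/ → [+round]; 7 /a/ → [+round]; 6 /i/ → [+round]; 5 /p/ transparent; 4 /p/ transparent; 3 /p/ transparent; 2 /i/ → [+round]; 1 /p/ transparent; word edge.
Targets with no active source: positions 17 18 stay [-round].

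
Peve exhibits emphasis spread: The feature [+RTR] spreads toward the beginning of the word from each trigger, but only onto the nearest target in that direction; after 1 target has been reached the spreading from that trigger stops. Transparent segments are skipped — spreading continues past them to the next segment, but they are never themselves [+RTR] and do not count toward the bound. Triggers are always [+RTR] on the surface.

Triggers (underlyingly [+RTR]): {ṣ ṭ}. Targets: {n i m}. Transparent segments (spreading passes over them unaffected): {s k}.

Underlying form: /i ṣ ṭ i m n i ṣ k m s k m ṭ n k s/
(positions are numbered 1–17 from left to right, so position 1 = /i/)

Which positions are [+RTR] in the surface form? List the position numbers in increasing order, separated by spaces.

1 2 3 7 8 13 14

From /ṣ/ at 2 leftward: 1 /i/ → [+RTR]; bound reached.
From /ṭ/ at 3 leftward: 2 /ṣ/ is itself a trigger — this domain ends here.
From /ṣ/ at 8 leftward: 7 /i/ → [+RTR]; bound reached.
From /ṭ/ at 14 leftward: 13 /m/ → [+RTR]; bound reached.
Targets with no active source: positions 4 5 6 10 15 stay [-emphatic].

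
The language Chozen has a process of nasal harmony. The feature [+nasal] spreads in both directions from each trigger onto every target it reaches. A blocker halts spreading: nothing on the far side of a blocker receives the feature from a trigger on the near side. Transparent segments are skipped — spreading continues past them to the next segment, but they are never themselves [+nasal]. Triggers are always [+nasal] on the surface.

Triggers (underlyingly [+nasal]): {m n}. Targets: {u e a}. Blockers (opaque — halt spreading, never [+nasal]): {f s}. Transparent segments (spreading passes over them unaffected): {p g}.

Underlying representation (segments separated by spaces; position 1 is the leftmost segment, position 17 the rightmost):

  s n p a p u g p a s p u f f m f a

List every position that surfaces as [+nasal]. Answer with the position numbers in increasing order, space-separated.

2 4 6 9 15

From /n/ at 2 rightward: 3 /p/ transparent; 4 /a/ → [+nasal]; 5 /p/ transparent; 6 /u/ → [+nasal]; 7 /g/ transparent; 8 /p/ transparent; 9 /a/ → [+nasal]; 10 /s/ blocks.
From /n/ at 2 leftward: 1 /s/ blocks.
From /m/ at 15 rightward: 16 /f/ blocks.
From /m/ at 15 leftward: 14 /f/ blocks.
Targets with no active source: positions 12 17 stay [-nasal].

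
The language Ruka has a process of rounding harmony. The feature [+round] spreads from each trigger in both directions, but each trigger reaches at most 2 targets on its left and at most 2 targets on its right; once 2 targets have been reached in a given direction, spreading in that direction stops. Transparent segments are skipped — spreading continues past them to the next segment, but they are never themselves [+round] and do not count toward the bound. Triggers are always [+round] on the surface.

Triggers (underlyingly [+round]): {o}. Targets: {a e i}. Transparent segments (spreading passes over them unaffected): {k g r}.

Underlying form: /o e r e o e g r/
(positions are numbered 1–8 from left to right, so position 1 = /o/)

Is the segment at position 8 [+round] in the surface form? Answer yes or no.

no

From /o/ at 1 rightward: 2 /e/ → [+round]; 3 /r/ transparent; 4 /e/ → [+round]; bound reached.
From /o/ at 1 leftward: word edge.
From /o/ at 5 rightward: 6 /e/ → [+round]; 7 /g/ transparent; 8 /r/ transparent; word edge.
From /o/ at 5 leftward: 4 /e/ → [+round]; 3 /r/ transparent; 2 /e/ → [+round]; bound reached.
[+round] positions on the surface: 1 2 4 5 6.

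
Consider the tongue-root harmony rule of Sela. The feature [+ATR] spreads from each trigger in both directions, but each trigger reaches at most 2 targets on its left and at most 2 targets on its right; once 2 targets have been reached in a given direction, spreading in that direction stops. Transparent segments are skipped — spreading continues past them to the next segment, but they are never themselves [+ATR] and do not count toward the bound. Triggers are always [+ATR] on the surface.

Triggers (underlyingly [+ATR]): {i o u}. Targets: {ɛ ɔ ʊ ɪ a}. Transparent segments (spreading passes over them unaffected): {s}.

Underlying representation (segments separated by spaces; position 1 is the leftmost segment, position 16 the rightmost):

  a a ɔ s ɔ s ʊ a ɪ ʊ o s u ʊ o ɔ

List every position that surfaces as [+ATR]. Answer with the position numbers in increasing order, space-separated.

From /o/ at 11 rightward: 12 /s/ transparent; 13 /u/ is itself a trigger — this domain ends here.
From /o/ at 11 leftward: 10 /ʊ/ → [+ATR]; 9 /ɪ/ → [+ATR]; bound reached.
From /u/ at 13 rightward: 14 /ʊ/ → [+ATR]; 15 /o/ is itself a trigger — this domain ends here.
From /u/ at 13 leftward: 12 /s/ transparent; 11 /o/ is itself a trigger — this domain ends here.
From /o/ at 15 rightward: 16 /ɔ/ → [+ATR]; word edge.
From /o/ at 15 leftward: 14 /ʊ/ → [+ATR]; 13 /u/ is itself a trigger — this domain ends here.
Targets with no active source: positions 1 2 3 5 7 8 stay [-ATR].

9 10 11 13 14 15 16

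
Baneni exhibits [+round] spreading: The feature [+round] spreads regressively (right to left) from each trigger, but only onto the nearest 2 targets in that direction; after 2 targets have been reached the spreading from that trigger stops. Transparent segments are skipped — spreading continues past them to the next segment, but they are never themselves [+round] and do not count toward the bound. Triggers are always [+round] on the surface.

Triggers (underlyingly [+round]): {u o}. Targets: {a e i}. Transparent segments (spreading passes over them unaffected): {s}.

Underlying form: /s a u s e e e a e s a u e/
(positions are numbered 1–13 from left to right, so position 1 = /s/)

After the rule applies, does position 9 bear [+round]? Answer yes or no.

From /u/ at 3 leftward: 2 /a/ → [+round]; 1 /s/ transparent; word edge.
From /u/ at 12 leftward: 11 /a/ → [+round]; 10 /s/ transparent; 9 /e/ → [+round]; bound reached.
Targets with no active source: positions 5 6 7 8 13 stay [-round].
[+round] positions on the surface: 2 3 9 11 12.

yes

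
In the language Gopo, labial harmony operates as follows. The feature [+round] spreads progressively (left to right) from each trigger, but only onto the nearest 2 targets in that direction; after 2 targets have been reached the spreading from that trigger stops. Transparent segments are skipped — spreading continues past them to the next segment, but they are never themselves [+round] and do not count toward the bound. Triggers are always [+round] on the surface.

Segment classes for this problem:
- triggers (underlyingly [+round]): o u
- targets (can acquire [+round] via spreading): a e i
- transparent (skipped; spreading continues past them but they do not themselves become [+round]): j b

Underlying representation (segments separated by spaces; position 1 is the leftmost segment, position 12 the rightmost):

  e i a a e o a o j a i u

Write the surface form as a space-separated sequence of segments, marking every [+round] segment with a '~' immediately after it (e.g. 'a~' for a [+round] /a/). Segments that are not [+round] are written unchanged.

e i a a e o~ a~ o~ j a~ i~ u~

From /o/ at 6 rightward: 7 /a/ → [+round]; 8 /o/ is itself a trigger — this domain ends here.
From /o/ at 8 rightward: 9 /j/ transparent; 10 /a/ → [+round]; 11 /i/ → [+round]; bound reached.
From /u/ at 12 rightward: word edge.
Targets with no active source: positions 1 2 3 4 5 stay [-round].
[+round] positions on the surface: 6 7 8 10 11 12.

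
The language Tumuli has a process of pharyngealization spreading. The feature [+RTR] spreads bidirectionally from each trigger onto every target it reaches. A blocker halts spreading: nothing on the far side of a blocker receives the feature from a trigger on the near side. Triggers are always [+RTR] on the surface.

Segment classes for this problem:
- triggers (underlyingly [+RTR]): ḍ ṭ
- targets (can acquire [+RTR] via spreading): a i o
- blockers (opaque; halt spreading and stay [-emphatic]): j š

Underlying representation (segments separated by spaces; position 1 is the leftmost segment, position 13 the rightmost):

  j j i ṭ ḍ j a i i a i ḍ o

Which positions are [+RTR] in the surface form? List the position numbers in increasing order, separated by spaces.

From /ṭ/ at 4 rightward: 5 /ḍ/ is itself a trigger — this domain ends here.
From /ṭ/ at 4 leftward: 3 /i/ → [+RTR]; 2 /j/ blocks.
From /ḍ/ at 5 rightward: 6 /j/ blocks.
From /ḍ/ at 5 leftward: 4 /ṭ/ is itself a trigger — this domain ends here.
From /ḍ/ at 12 rightward: 13 /o/ → [+RTR]; word edge.
From /ḍ/ at 12 leftward: 11 /i/ → [+RTR]; 10 /a/ → [+RTR]; 9 /i/ → [+RTR]; 8 /i/ → [+RTR]; 7 /a/ → [+RTR]; 6 /j/ blocks.

3 4 5 7 8 9 10 11 12 13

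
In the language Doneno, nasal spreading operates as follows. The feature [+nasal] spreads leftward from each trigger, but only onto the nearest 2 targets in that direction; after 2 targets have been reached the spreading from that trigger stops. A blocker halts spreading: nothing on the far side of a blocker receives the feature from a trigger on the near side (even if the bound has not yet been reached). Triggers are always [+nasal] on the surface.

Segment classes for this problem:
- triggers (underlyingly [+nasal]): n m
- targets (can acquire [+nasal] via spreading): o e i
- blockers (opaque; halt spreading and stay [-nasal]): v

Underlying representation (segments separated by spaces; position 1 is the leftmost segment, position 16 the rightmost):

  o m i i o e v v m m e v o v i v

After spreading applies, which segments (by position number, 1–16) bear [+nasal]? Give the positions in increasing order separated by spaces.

1 2 9 10

From /m/ at 2 leftward: 1 /o/ → [+nasal]; word edge.
From /m/ at 9 leftward: 8 /v/ blocks.
From /m/ at 10 leftward: 9 /m/ is itself a trigger — this domain ends here.
Targets with no active source: positions 3 4 5 6 11 13 15 stay [-nasal].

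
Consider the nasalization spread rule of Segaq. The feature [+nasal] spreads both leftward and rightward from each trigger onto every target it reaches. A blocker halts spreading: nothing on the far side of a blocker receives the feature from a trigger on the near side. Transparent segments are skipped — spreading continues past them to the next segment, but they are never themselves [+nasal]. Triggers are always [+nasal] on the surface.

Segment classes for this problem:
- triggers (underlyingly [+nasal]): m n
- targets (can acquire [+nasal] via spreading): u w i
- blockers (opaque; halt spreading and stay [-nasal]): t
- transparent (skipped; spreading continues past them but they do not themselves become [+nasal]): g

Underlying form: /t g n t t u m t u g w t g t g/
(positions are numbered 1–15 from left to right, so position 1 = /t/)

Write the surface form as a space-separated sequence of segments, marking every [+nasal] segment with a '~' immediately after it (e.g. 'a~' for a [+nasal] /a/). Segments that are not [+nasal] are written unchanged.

t g n~ t t u~ m~ t u g w t g t g

From /n/ at 3 rightward: 4 /t/ blocks.
From /n/ at 3 leftward: 2 /g/ transparent; 1 /t/ blocks.
From /m/ at 7 rightward: 8 /t/ blocks.
From /m/ at 7 leftward: 6 /u/ → [+nasal]; 5 /t/ blocks.
Targets with no active source: positions 9 11 stay [-nasal].
[+nasal] positions on the surface: 3 6 7.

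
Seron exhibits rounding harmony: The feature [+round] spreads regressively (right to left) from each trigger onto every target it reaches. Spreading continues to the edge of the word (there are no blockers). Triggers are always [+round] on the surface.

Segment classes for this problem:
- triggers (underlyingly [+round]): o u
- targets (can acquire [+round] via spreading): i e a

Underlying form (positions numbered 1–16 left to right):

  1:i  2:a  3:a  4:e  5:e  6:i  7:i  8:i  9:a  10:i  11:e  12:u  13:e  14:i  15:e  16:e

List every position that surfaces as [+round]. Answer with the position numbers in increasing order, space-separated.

1 2 3 4 5 6 7 8 9 10 11 12

From /u/ at 12 leftward: 11 /e/ → [+round]; 10 /i/ → [+round]; 9 /a/ → [+round]; 8 /i/ → [+round]; 7 /i/ → [+round]; 6 /i/ → [+round]; 5 /e/ → [+round]; 4 /e/ → [+round]; 3 /a/ → [+round]; 2 /a/ → [+round]; 1 /i/ → [+round]; word edge.
Targets with no active source: positions 13 14 15 16 stay [-round].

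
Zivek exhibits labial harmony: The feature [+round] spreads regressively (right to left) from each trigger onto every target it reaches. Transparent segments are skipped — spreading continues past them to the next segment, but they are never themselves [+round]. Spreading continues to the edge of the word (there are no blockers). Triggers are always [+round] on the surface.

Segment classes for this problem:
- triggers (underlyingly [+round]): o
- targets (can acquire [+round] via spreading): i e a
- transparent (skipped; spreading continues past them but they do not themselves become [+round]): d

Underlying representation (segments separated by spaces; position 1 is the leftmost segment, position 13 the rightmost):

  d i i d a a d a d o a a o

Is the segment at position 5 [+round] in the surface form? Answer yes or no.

yes

From /o/ at 10 leftward: 9 /d/ transparent; 8 /a/ → [+round]; 7 /d/ transparent; 6 /a/ → [+round]; 5 /a/ → [+round]; 4 /d/ transparent; 3 /i/ → [+round]; 2 /i/ → [+round]; 1 /d/ transparent; word edge.
From /o/ at 13 leftward: 12 /a/ → [+round]; 11 /a/ → [+round]; 10 /o/ is itself a trigger — this domain ends here.
[+round] positions on the surface: 2 3 5 6 8 10 11 12 13.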